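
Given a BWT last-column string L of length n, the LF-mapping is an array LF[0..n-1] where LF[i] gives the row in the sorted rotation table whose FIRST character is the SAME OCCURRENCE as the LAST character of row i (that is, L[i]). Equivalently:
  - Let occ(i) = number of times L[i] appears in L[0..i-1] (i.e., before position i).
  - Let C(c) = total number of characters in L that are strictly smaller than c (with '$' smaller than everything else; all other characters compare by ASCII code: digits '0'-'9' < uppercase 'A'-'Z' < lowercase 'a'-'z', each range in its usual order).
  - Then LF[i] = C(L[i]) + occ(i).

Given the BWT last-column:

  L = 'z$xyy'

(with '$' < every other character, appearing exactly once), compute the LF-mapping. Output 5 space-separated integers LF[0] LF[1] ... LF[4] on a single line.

Char counts: '$':1, 'x':1, 'y':2, 'z':1
C (first-col start): C('$')=0, C('x')=1, C('y')=2, C('z')=4
L[0]='z': occ=0, LF[0]=C('z')+0=4+0=4
L[1]='$': occ=0, LF[1]=C('$')+0=0+0=0
L[2]='x': occ=0, LF[2]=C('x')+0=1+0=1
L[3]='y': occ=0, LF[3]=C('y')+0=2+0=2
L[4]='y': occ=1, LF[4]=C('y')+1=2+1=3

Answer: 4 0 1 2 3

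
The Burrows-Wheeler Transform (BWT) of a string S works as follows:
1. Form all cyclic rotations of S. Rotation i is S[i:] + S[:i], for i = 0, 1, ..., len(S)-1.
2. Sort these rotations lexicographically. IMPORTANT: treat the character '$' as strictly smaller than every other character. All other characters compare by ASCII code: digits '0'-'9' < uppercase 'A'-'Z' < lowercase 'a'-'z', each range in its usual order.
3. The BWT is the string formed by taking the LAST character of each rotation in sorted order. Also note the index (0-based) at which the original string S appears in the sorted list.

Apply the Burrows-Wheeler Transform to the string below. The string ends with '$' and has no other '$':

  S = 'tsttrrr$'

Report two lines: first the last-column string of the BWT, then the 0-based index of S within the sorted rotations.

All 8 rotations (rotation i = S[i:]+S[:i]):
  rot[0] = tsttrrr$
  rot[1] = sttrrr$t
  rot[2] = ttrrr$ts
  rot[3] = trrr$tst
  rot[4] = rrr$tstt
  rot[5] = rr$tsttr
  rot[6] = r$tsttrr
  rot[7] = $tsttrrr
Sorted (with $ < everything):
  sorted[0] = $tsttrrr  (last char: 'r')
  sorted[1] = r$tsttrr  (last char: 'r')
  sorted[2] = rr$tsttr  (last char: 'r')
  sorted[3] = rrr$tstt  (last char: 't')
  sorted[4] = sttrrr$t  (last char: 't')
  sorted[5] = trrr$tst  (last char: 't')
  sorted[6] = tsttrrr$  (last char: '$')
  sorted[7] = ttrrr$ts  (last char: 's')
Last column: rrrttt$s
Original string S is at sorted index 6

Answer: rrrttt$s
6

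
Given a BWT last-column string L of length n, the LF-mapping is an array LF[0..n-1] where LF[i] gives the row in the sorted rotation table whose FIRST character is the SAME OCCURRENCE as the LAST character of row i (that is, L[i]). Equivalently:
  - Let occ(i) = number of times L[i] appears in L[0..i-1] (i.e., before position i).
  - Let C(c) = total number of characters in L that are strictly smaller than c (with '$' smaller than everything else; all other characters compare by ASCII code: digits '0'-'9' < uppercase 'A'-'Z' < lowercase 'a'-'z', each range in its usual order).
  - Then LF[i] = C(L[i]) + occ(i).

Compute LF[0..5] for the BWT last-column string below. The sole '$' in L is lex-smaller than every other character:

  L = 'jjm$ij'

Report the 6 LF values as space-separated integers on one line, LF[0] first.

Answer: 2 3 5 0 1 4

Derivation:
Char counts: '$':1, 'i':1, 'j':3, 'm':1
C (first-col start): C('$')=0, C('i')=1, C('j')=2, C('m')=5
L[0]='j': occ=0, LF[0]=C('j')+0=2+0=2
L[1]='j': occ=1, LF[1]=C('j')+1=2+1=3
L[2]='m': occ=0, LF[2]=C('m')+0=5+0=5
L[3]='$': occ=0, LF[3]=C('$')+0=0+0=0
L[4]='i': occ=0, LF[4]=C('i')+0=1+0=1
L[5]='j': occ=2, LF[5]=C('j')+2=2+2=4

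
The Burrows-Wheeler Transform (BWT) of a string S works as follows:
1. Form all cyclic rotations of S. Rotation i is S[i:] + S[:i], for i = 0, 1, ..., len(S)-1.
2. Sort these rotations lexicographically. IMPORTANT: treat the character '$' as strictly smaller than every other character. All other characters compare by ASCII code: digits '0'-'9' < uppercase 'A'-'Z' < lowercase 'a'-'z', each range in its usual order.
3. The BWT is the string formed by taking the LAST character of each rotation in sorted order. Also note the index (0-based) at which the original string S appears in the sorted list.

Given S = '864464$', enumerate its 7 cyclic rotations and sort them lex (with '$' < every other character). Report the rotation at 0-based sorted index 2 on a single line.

All 7 rotations (rotation i = S[i:]+S[:i]):
  rot[0] = 864464$
  rot[1] = 64464$8
  rot[2] = 4464$86
  rot[3] = 464$864
  rot[4] = 64$8644
  rot[5] = 4$86446
  rot[6] = $864464
Sorted (with $ < everything):
  sorted[0] = $864464
  sorted[1] = 4$86446
  sorted[2] = 4464$86
  sorted[3] = 464$864
  sorted[4] = 64$8644
  sorted[5] = 64464$8
  sorted[6] = 864464$
sorted[2] = 4464$86

Answer: 4464$86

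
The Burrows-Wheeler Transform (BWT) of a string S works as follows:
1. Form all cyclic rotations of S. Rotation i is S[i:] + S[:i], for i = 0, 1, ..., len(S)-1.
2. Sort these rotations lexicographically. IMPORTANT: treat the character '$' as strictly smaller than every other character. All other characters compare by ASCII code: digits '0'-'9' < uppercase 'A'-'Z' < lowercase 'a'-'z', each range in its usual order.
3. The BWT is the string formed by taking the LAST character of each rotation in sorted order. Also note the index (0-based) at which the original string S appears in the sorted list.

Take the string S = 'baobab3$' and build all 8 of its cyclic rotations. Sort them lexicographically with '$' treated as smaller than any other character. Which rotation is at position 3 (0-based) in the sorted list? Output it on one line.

Answer: aobab3$b

Derivation:
All 8 rotations (rotation i = S[i:]+S[:i]):
  rot[0] = baobab3$
  rot[1] = aobab3$b
  rot[2] = obab3$ba
  rot[3] = bab3$bao
  rot[4] = ab3$baob
  rot[5] = b3$baoba
  rot[6] = 3$baobab
  rot[7] = $baobab3
Sorted (with $ < everything):
  sorted[0] = $baobab3
  sorted[1] = 3$baobab
  sorted[2] = ab3$baob
  sorted[3] = aobab3$b
  sorted[4] = b3$baoba
  sorted[5] = bab3$bao
  sorted[6] = baobab3$
  sorted[7] = obab3$ba
sorted[3] = aobab3$b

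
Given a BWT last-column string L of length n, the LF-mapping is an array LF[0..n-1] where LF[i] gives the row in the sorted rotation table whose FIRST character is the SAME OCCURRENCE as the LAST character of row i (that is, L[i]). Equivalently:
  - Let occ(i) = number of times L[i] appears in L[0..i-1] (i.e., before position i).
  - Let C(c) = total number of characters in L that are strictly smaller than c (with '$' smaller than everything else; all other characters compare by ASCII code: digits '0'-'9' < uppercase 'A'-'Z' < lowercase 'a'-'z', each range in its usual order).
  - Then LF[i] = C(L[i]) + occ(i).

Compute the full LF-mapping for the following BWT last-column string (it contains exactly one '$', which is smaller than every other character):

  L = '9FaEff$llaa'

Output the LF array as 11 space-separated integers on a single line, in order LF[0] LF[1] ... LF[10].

Answer: 1 3 4 2 7 8 0 9 10 5 6

Derivation:
Char counts: '$':1, '9':1, 'E':1, 'F':1, 'a':3, 'f':2, 'l':2
C (first-col start): C('$')=0, C('9')=1, C('E')=2, C('F')=3, C('a')=4, C('f')=7, C('l')=9
L[0]='9': occ=0, LF[0]=C('9')+0=1+0=1
L[1]='F': occ=0, LF[1]=C('F')+0=3+0=3
L[2]='a': occ=0, LF[2]=C('a')+0=4+0=4
L[3]='E': occ=0, LF[3]=C('E')+0=2+0=2
L[4]='f': occ=0, LF[4]=C('f')+0=7+0=7
L[5]='f': occ=1, LF[5]=C('f')+1=7+1=8
L[6]='$': occ=0, LF[6]=C('$')+0=0+0=0
L[7]='l': occ=0, LF[7]=C('l')+0=9+0=9
L[8]='l': occ=1, LF[8]=C('l')+1=9+1=10
L[9]='a': occ=1, LF[9]=C('a')+1=4+1=5
L[10]='a': occ=2, LF[10]=C('a')+2=4+2=6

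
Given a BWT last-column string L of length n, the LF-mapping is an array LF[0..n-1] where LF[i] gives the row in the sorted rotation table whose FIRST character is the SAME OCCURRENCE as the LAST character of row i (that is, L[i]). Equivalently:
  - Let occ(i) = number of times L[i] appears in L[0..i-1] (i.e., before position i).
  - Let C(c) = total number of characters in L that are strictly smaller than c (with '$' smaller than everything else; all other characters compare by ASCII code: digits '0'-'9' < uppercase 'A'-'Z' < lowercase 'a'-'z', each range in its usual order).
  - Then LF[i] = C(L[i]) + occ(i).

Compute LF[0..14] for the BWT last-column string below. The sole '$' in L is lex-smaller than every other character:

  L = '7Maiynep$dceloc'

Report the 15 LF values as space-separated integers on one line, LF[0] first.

Answer: 1 2 3 9 14 11 7 13 0 6 4 8 10 12 5

Derivation:
Char counts: '$':1, '7':1, 'M':1, 'a':1, 'c':2, 'd':1, 'e':2, 'i':1, 'l':1, 'n':1, 'o':1, 'p':1, 'y':1
C (first-col start): C('$')=0, C('7')=1, C('M')=2, C('a')=3, C('c')=4, C('d')=6, C('e')=7, C('i')=9, C('l')=10, C('n')=11, C('o')=12, C('p')=13, C('y')=14
L[0]='7': occ=0, LF[0]=C('7')+0=1+0=1
L[1]='M': occ=0, LF[1]=C('M')+0=2+0=2
L[2]='a': occ=0, LF[2]=C('a')+0=3+0=3
L[3]='i': occ=0, LF[3]=C('i')+0=9+0=9
L[4]='y': occ=0, LF[4]=C('y')+0=14+0=14
L[5]='n': occ=0, LF[5]=C('n')+0=11+0=11
L[6]='e': occ=0, LF[6]=C('e')+0=7+0=7
L[7]='p': occ=0, LF[7]=C('p')+0=13+0=13
L[8]='$': occ=0, LF[8]=C('$')+0=0+0=0
L[9]='d': occ=0, LF[9]=C('d')+0=6+0=6
L[10]='c': occ=0, LF[10]=C('c')+0=4+0=4
L[11]='e': occ=1, LF[11]=C('e')+1=7+1=8
L[12]='l': occ=0, LF[12]=C('l')+0=10+0=10
L[13]='o': occ=0, LF[13]=C('o')+0=12+0=12
L[14]='c': occ=1, LF[14]=C('c')+1=4+1=5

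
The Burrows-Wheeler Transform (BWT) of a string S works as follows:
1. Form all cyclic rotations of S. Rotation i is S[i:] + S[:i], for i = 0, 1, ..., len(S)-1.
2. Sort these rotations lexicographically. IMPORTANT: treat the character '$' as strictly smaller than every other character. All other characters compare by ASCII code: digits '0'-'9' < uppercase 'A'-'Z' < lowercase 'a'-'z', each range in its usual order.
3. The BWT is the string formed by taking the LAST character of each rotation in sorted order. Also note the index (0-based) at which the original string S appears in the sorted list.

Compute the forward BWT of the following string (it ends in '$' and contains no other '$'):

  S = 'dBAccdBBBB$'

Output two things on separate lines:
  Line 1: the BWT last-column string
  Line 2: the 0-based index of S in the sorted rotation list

Answer: BBBdBBdAc$c
9

Derivation:
All 11 rotations (rotation i = S[i:]+S[:i]):
  rot[0] = dBAccdBBBB$
  rot[1] = BAccdBBBB$d
  rot[2] = AccdBBBB$dB
  rot[3] = ccdBBBB$dBA
  rot[4] = cdBBBB$dBAc
  rot[5] = dBBBB$dBAcc
  rot[6] = BBBB$dBAccd
  rot[7] = BBB$dBAccdB
  rot[8] = BB$dBAccdBB
  rot[9] = B$dBAccdBBB
  rot[10] = $dBAccdBBBB
Sorted (with $ < everything):
  sorted[0] = $dBAccdBBBB  (last char: 'B')
  sorted[1] = AccdBBBB$dB  (last char: 'B')
  sorted[2] = B$dBAccdBBB  (last char: 'B')
  sorted[3] = BAccdBBBB$d  (last char: 'd')
  sorted[4] = BB$dBAccdBB  (last char: 'B')
  sorted[5] = BBB$dBAccdB  (last char: 'B')
  sorted[6] = BBBB$dBAccd  (last char: 'd')
  sorted[7] = ccdBBBB$dBA  (last char: 'A')
  sorted[8] = cdBBBB$dBAc  (last char: 'c')
  sorted[9] = dBAccdBBBB$  (last char: '$')
  sorted[10] = dBBBB$dBAcc  (last char: 'c')
Last column: BBBdBBdAc$c
Original string S is at sorted index 9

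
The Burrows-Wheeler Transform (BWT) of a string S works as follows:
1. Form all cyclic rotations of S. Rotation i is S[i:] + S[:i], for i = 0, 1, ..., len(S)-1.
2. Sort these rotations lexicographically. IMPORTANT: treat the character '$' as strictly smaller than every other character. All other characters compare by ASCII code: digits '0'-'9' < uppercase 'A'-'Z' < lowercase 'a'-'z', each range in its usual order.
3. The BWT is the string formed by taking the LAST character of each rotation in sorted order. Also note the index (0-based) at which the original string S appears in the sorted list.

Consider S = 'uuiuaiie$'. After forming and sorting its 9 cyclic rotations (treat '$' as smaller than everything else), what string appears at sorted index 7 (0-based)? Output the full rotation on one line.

Answer: uiuaiie$u

Derivation:
All 9 rotations (rotation i = S[i:]+S[:i]):
  rot[0] = uuiuaiie$
  rot[1] = uiuaiie$u
  rot[2] = iuaiie$uu
  rot[3] = uaiie$uui
  rot[4] = aiie$uuiu
  rot[5] = iie$uuiua
  rot[6] = ie$uuiuai
  rot[7] = e$uuiuaii
  rot[8] = $uuiuaiie
Sorted (with $ < everything):
  sorted[0] = $uuiuaiie
  sorted[1] = aiie$uuiu
  sorted[2] = e$uuiuaii
  sorted[3] = ie$uuiuai
  sorted[4] = iie$uuiua
  sorted[5] = iuaiie$uu
  sorted[6] = uaiie$uui
  sorted[7] = uiuaiie$u
  sorted[8] = uuiuaiie$
sorted[7] = uiuaiie$u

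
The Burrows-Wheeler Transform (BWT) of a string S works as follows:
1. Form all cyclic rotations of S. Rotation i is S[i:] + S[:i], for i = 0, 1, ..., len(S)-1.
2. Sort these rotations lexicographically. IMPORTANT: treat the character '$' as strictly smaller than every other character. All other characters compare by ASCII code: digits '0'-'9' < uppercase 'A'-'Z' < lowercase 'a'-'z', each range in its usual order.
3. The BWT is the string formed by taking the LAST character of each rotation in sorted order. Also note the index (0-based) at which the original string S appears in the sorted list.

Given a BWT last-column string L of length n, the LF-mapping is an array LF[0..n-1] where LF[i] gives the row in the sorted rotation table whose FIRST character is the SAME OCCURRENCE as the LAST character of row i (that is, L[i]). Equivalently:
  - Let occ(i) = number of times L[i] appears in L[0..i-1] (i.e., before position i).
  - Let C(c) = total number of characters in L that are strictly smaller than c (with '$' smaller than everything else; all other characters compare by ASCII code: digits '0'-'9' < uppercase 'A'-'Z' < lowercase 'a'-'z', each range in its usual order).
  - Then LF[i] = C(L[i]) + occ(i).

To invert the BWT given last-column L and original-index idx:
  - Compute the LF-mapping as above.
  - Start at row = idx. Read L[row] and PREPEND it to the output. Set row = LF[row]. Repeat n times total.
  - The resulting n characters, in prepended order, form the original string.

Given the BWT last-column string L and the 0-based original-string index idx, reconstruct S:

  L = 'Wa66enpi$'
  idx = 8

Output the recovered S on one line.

LF mapping: 3 4 1 2 5 7 8 6 0
Walk LF starting at row 8, prepending L[row]:
  step 1: row=8, L[8]='$', prepend. Next row=LF[8]=0
  step 2: row=0, L[0]='W', prepend. Next row=LF[0]=3
  step 3: row=3, L[3]='6', prepend. Next row=LF[3]=2
  step 4: row=2, L[2]='6', prepend. Next row=LF[2]=1
  step 5: row=1, L[1]='a', prepend. Next row=LF[1]=4
  step 6: row=4, L[4]='e', prepend. Next row=LF[4]=5
  step 7: row=5, L[5]='n', prepend. Next row=LF[5]=7
  step 8: row=7, L[7]='i', prepend. Next row=LF[7]=6
  step 9: row=6, L[6]='p', prepend. Next row=LF[6]=8
Reversed output: pinea66W$

Answer: pinea66W$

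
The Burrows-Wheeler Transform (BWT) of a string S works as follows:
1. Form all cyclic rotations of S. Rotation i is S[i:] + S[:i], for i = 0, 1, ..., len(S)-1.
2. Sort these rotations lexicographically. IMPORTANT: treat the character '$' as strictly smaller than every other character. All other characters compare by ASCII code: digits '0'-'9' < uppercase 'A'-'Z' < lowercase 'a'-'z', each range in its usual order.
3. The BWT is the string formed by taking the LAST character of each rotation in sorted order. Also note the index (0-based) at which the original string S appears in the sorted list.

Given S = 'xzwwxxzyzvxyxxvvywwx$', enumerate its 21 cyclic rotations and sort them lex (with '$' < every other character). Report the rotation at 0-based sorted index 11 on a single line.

Answer: xxzyzvxyxxvvywwx$xzww

Derivation:
All 21 rotations (rotation i = S[i:]+S[:i]):
  rot[0] = xzwwxxzyzvxyxxvvywwx$
  rot[1] = zwwxxzyzvxyxxvvywwx$x
  rot[2] = wwxxzyzvxyxxvvywwx$xz
  rot[3] = wxxzyzvxyxxvvywwx$xzw
  rot[4] = xxzyzvxyxxvvywwx$xzww
  rot[5] = xzyzvxyxxvvywwx$xzwwx
  rot[6] = zyzvxyxxvvywwx$xzwwxx
  rot[7] = yzvxyxxvvywwx$xzwwxxz
  rot[8] = zvxyxxvvywwx$xzwwxxzy
  rot[9] = vxyxxvvywwx$xzwwxxzyz
  rot[10] = xyxxvvywwx$xzwwxxzyzv
  rot[11] = yxxvvywwx$xzwwxxzyzvx
  rot[12] = xxvvywwx$xzwwxxzyzvxy
  rot[13] = xvvywwx$xzwwxxzyzvxyx
  rot[14] = vvywwx$xzwwxxzyzvxyxx
  rot[15] = vywwx$xzwwxxzyzvxyxxv
  rot[16] = ywwx$xzwwxxzyzvxyxxvv
  rot[17] = wwx$xzwwxxzyzvxyxxvvy
  rot[18] = wx$xzwwxxzyzvxyxxvvyw
  rot[19] = x$xzwwxxzyzvxyxxvvyww
  rot[20] = $xzwwxxzyzvxyxxvvywwx
Sorted (with $ < everything):
  sorted[0] = $xzwwxxzyzvxyxxvvywwx
  sorted[1] = vvywwx$xzwwxxzyzvxyxx
  sorted[2] = vxyxxvvywwx$xzwwxxzyz
  sorted[3] = vywwx$xzwwxxzyzvxyxxv
  sorted[4] = wwx$xzwwxxzyzvxyxxvvy
  sorted[5] = wwxxzyzvxyxxvvywwx$xz
  sorted[6] = wx$xzwwxxzyzvxyxxvvyw
  sorted[7] = wxxzyzvxyxxvvywwx$xzw
  sorted[8] = x$xzwwxxzyzvxyxxvvyww
  sorted[9] = xvvywwx$xzwwxxzyzvxyx
  sorted[10] = xxvvywwx$xzwwxxzyzvxy
  sorted[11] = xxzyzvxyxxvvywwx$xzww
  sorted[12] = xyxxvvywwx$xzwwxxzyzv
  sorted[13] = xzwwxxzyzvxyxxvvywwx$
  sorted[14] = xzyzvxyxxvvywwx$xzwwx
  sorted[15] = ywwx$xzwwxxzyzvxyxxvv
  sorted[16] = yxxvvywwx$xzwwxxzyzvx
  sorted[17] = yzvxyxxvvywwx$xzwwxxz
  sorted[18] = zvxyxxvvywwx$xzwwxxzy
  sorted[19] = zwwxxzyzvxyxxvvywwx$x
  sorted[20] = zyzvxyxxvvywwx$xzwwxx
sorted[11] = xxzyzvxyxxvvywwx$xzww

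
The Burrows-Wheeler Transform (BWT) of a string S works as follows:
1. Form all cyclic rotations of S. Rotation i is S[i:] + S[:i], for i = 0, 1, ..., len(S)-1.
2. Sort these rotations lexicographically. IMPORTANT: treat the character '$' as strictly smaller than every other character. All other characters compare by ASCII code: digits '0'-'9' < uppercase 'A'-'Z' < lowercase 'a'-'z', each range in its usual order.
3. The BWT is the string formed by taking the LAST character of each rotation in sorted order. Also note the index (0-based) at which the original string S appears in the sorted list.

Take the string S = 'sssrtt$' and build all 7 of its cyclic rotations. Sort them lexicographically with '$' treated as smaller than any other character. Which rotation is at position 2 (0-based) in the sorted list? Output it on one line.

All 7 rotations (rotation i = S[i:]+S[:i]):
  rot[0] = sssrtt$
  rot[1] = ssrtt$s
  rot[2] = srtt$ss
  rot[3] = rtt$sss
  rot[4] = tt$sssr
  rot[5] = t$sssrt
  rot[6] = $sssrtt
Sorted (with $ < everything):
  sorted[0] = $sssrtt
  sorted[1] = rtt$sss
  sorted[2] = srtt$ss
  sorted[3] = ssrtt$s
  sorted[4] = sssrtt$
  sorted[5] = t$sssrt
  sorted[6] = tt$sssr
sorted[2] = srtt$ss

Answer: srtt$ss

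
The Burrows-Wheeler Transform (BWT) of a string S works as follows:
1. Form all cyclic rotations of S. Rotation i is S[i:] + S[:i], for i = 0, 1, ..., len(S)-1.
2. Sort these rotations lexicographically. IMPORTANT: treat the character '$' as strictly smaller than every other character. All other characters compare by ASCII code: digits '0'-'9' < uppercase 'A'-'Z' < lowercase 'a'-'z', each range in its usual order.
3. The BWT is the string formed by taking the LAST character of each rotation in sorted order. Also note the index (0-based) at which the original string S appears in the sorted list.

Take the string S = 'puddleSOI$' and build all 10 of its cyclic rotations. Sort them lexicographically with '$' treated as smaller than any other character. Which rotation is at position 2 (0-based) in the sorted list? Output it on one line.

All 10 rotations (rotation i = S[i:]+S[:i]):
  rot[0] = puddleSOI$
  rot[1] = uddleSOI$p
  rot[2] = ddleSOI$pu
  rot[3] = dleSOI$pud
  rot[4] = leSOI$pudd
  rot[5] = eSOI$puddl
  rot[6] = SOI$puddle
  rot[7] = OI$puddleS
  rot[8] = I$puddleSO
  rot[9] = $puddleSOI
Sorted (with $ < everything):
  sorted[0] = $puddleSOI
  sorted[1] = I$puddleSO
  sorted[2] = OI$puddleS
  sorted[3] = SOI$puddle
  sorted[4] = ddleSOI$pu
  sorted[5] = dleSOI$pud
  sorted[6] = eSOI$puddl
  sorted[7] = leSOI$pudd
  sorted[8] = puddleSOI$
  sorted[9] = uddleSOI$p
sorted[2] = OI$puddleS

Answer: OI$puddleS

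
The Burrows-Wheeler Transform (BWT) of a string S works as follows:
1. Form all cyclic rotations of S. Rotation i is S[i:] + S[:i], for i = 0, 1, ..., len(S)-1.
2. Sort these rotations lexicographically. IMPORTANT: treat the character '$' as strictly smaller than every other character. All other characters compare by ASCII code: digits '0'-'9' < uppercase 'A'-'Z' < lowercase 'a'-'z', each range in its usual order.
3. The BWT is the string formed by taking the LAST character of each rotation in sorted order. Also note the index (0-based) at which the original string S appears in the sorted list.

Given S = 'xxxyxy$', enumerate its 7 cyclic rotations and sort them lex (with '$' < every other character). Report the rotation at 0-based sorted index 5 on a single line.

All 7 rotations (rotation i = S[i:]+S[:i]):
  rot[0] = xxxyxy$
  rot[1] = xxyxy$x
  rot[2] = xyxy$xx
  rot[3] = yxy$xxx
  rot[4] = xy$xxxy
  rot[5] = y$xxxyx
  rot[6] = $xxxyxy
Sorted (with $ < everything):
  sorted[0] = $xxxyxy
  sorted[1] = xxxyxy$
  sorted[2] = xxyxy$x
  sorted[3] = xy$xxxy
  sorted[4] = xyxy$xx
  sorted[5] = y$xxxyx
  sorted[6] = yxy$xxx
sorted[5] = y$xxxyx

Answer: y$xxxyx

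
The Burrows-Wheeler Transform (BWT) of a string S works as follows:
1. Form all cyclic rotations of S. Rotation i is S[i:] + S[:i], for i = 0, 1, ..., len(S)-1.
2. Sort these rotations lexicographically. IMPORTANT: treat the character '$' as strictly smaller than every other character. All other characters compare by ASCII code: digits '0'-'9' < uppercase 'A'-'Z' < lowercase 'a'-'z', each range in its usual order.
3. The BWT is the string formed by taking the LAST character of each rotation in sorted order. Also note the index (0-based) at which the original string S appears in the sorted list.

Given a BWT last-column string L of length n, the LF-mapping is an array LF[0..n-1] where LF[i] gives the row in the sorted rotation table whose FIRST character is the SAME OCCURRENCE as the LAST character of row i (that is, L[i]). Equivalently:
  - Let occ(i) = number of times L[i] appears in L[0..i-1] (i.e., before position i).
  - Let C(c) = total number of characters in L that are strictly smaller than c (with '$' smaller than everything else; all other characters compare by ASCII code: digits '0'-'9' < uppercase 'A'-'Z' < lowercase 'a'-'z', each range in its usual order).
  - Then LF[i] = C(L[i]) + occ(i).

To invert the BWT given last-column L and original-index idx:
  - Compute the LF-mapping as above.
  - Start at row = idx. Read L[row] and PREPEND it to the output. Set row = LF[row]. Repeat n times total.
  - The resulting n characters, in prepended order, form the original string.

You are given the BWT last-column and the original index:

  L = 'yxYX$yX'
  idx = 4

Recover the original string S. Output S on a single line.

LF mapping: 5 4 3 1 0 6 2
Walk LF starting at row 4, prepending L[row]:
  step 1: row=4, L[4]='$', prepend. Next row=LF[4]=0
  step 2: row=0, L[0]='y', prepend. Next row=LF[0]=5
  step 3: row=5, L[5]='y', prepend. Next row=LF[5]=6
  step 4: row=6, L[6]='X', prepend. Next row=LF[6]=2
  step 5: row=2, L[2]='Y', prepend. Next row=LF[2]=3
  step 6: row=3, L[3]='X', prepend. Next row=LF[3]=1
  step 7: row=1, L[1]='x', prepend. Next row=LF[1]=4
Reversed output: xXYXyy$

Answer: xXYXyy$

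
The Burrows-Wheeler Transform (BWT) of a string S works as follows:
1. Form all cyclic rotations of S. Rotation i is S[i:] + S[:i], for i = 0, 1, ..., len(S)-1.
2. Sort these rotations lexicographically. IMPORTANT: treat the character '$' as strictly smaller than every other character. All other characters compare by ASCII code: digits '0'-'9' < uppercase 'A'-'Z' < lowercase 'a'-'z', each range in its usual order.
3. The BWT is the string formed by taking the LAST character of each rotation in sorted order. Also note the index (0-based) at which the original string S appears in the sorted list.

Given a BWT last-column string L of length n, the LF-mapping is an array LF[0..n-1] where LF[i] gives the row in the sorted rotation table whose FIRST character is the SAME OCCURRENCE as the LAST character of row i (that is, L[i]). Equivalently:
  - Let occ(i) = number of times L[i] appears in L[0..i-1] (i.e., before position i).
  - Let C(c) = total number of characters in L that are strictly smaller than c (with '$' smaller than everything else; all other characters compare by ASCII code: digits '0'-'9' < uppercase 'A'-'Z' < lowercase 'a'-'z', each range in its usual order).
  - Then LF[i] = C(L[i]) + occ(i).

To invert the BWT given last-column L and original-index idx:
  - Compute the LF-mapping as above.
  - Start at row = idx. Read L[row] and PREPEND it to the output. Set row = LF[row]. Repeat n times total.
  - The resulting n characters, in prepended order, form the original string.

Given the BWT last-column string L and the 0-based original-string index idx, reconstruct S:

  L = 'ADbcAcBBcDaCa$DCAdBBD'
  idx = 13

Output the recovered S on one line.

LF mapping: 1 10 16 17 2 18 4 5 19 11 14 8 15 0 12 9 3 20 6 7 13
Walk LF starting at row 13, prepending L[row]:
  step 1: row=13, L[13]='$', prepend. Next row=LF[13]=0
  step 2: row=0, L[0]='A', prepend. Next row=LF[0]=1
  step 3: row=1, L[1]='D', prepend. Next row=LF[1]=10
  step 4: row=10, L[10]='a', prepend. Next row=LF[10]=14
  step 5: row=14, L[14]='D', prepend. Next row=LF[14]=12
  step 6: row=12, L[12]='a', prepend. Next row=LF[12]=15
  step 7: row=15, L[15]='C', prepend. Next row=LF[15]=9
  step 8: row=9, L[9]='D', prepend. Next row=LF[9]=11
  step 9: row=11, L[11]='C', prepend. Next row=LF[11]=8
  step 10: row=8, L[8]='c', prepend. Next row=LF[8]=19
  step 11: row=19, L[19]='B', prepend. Next row=LF[19]=7
  step 12: row=7, L[7]='B', prepend. Next row=LF[7]=5
  step 13: row=5, L[5]='c', prepend. Next row=LF[5]=18
  step 14: row=18, L[18]='B', prepend. Next row=LF[18]=6
  step 15: row=6, L[6]='B', prepend. Next row=LF[6]=4
  step 16: row=4, L[4]='A', prepend. Next row=LF[4]=2
  step 17: row=2, L[2]='b', prepend. Next row=LF[2]=16
  step 18: row=16, L[16]='A', prepend. Next row=LF[16]=3
  step 19: row=3, L[3]='c', prepend. Next row=LF[3]=17
  step 20: row=17, L[17]='d', prepend. Next row=LF[17]=20
  step 21: row=20, L[20]='D', prepend. Next row=LF[20]=13
Reversed output: DdcAbABBcBBcCDCaDaDA$

Answer: DdcAbABBcBBcCDCaDaDA$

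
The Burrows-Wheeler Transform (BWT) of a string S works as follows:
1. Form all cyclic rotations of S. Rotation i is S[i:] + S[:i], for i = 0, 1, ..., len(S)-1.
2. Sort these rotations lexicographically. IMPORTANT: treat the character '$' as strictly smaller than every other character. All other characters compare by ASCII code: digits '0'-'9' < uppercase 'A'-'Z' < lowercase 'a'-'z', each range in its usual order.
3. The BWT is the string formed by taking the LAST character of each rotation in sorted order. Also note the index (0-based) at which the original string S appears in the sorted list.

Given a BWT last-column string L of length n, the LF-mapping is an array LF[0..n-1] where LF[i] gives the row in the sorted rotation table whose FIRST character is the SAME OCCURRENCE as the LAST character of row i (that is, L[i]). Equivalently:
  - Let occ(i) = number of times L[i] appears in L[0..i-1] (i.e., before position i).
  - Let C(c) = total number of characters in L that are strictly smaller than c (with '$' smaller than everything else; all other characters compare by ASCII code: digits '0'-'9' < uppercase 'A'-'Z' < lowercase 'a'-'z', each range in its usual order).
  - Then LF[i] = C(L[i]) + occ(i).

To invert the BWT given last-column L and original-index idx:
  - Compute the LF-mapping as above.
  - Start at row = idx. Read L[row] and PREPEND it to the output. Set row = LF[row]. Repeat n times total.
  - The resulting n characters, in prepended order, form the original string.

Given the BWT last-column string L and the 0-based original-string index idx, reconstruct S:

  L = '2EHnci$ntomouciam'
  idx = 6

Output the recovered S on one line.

Answer: communicationHE2$

Derivation:
LF mapping: 1 2 3 11 5 7 0 12 15 13 9 14 16 6 8 4 10
Walk LF starting at row 6, prepending L[row]:
  step 1: row=6, L[6]='$', prepend. Next row=LF[6]=0
  step 2: row=0, L[0]='2', prepend. Next row=LF[0]=1
  step 3: row=1, L[1]='E', prepend. Next row=LF[1]=2
  step 4: row=2, L[2]='H', prepend. Next row=LF[2]=3
  step 5: row=3, L[3]='n', prepend. Next row=LF[3]=11
  step 6: row=11, L[11]='o', prepend. Next row=LF[11]=14
  step 7: row=14, L[14]='i', prepend. Next row=LF[14]=8
  step 8: row=8, L[8]='t', prepend. Next row=LF[8]=15
  step 9: row=15, L[15]='a', prepend. Next row=LF[15]=4
  step 10: row=4, L[4]='c', prepend. Next row=LF[4]=5
  step 11: row=5, L[5]='i', prepend. Next row=LF[5]=7
  step 12: row=7, L[7]='n', prepend. Next row=LF[7]=12
  step 13: row=12, L[12]='u', prepend. Next row=LF[12]=16
  step 14: row=16, L[16]='m', prepend. Next row=LF[16]=10
  step 15: row=10, L[10]='m', prepend. Next row=LF[10]=9
  step 16: row=9, L[9]='o', prepend. Next row=LF[9]=13
  step 17: row=13, L[13]='c', prepend. Next row=LF[13]=6
Reversed output: communicationHE2$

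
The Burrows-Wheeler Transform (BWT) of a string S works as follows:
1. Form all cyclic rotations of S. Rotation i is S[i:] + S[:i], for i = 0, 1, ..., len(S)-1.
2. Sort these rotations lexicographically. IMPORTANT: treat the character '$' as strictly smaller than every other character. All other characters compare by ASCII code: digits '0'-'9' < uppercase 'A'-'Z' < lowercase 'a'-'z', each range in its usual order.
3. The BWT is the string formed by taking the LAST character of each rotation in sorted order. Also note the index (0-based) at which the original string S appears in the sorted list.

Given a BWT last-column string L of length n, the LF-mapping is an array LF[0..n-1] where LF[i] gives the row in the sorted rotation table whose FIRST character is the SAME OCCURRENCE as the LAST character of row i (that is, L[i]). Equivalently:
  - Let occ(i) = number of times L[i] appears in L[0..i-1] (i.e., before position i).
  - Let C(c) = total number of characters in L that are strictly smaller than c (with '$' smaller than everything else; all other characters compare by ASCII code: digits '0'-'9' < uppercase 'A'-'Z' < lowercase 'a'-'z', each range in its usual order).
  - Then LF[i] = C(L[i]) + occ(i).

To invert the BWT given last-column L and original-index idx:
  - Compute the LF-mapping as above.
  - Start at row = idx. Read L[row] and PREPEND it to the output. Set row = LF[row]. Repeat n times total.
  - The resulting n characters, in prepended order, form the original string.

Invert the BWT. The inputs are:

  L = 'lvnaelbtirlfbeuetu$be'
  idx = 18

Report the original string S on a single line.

Answer: unbelievablebutterfl$

Derivation:
LF mapping: 11 20 14 1 5 12 2 16 10 15 13 9 3 6 18 7 17 19 0 4 8
Walk LF starting at row 18, prepending L[row]:
  step 1: row=18, L[18]='$', prepend. Next row=LF[18]=0
  step 2: row=0, L[0]='l', prepend. Next row=LF[0]=11
  step 3: row=11, L[11]='f', prepend. Next row=LF[11]=9
  step 4: row=9, L[9]='r', prepend. Next row=LF[9]=15
  step 5: row=15, L[15]='e', prepend. Next row=LF[15]=7
  step 6: row=7, L[7]='t', prepend. Next row=LF[7]=16
  step 7: row=16, L[16]='t', prepend. Next row=LF[16]=17
  step 8: row=17, L[17]='u', prepend. Next row=LF[17]=19
  step 9: row=19, L[19]='b', prepend. Next row=LF[19]=4
  step 10: row=4, L[4]='e', prepend. Next row=LF[4]=5
  step 11: row=5, L[5]='l', prepend. Next row=LF[5]=12
  step 12: row=12, L[12]='b', prepend. Next row=LF[12]=3
  step 13: row=3, L[3]='a', prepend. Next row=LF[3]=1
  step 14: row=1, L[1]='v', prepend. Next row=LF[1]=20
  step 15: row=20, L[20]='e', prepend. Next row=LF[20]=8
  step 16: row=8, L[8]='i', prepend. Next row=LF[8]=10
  step 17: row=10, L[10]='l', prepend. Next row=LF[10]=13
  step 18: row=13, L[13]='e', prepend. Next row=LF[13]=6
  step 19: row=6, L[6]='b', prepend. Next row=LF[6]=2
  step 20: row=2, L[2]='n', prepend. Next row=LF[2]=14
  step 21: row=14, L[14]='u', prepend. Next row=LF[14]=18
Reversed output: unbelievablebutterfl$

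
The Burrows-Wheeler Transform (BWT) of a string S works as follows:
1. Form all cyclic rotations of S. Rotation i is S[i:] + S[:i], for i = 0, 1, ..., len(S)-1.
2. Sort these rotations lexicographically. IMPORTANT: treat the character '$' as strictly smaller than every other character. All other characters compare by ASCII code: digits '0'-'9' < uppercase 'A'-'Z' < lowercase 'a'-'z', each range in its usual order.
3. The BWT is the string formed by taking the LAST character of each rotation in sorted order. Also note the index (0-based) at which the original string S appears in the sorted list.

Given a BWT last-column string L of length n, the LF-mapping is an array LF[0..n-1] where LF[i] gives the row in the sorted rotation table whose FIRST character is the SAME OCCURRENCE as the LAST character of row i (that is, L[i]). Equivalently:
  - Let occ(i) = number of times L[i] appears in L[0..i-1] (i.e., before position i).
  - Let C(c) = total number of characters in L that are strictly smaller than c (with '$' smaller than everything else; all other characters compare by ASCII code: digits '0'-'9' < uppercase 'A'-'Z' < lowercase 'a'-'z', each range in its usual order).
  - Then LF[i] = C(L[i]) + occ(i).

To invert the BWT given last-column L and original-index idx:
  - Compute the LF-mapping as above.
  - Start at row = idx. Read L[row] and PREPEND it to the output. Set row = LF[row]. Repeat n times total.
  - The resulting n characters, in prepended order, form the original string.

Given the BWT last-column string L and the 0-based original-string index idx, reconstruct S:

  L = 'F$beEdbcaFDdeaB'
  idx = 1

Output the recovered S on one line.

Answer: BeddFbabDcaeEF$

Derivation:
LF mapping: 4 0 8 13 3 11 9 10 6 5 2 12 14 7 1
Walk LF starting at row 1, prepending L[row]:
  step 1: row=1, L[1]='$', prepend. Next row=LF[1]=0
  step 2: row=0, L[0]='F', prepend. Next row=LF[0]=4
  step 3: row=4, L[4]='E', prepend. Next row=LF[4]=3
  step 4: row=3, L[3]='e', prepend. Next row=LF[3]=13
  step 5: row=13, L[13]='a', prepend. Next row=LF[13]=7
  step 6: row=7, L[7]='c', prepend. Next row=LF[7]=10
  step 7: row=10, L[10]='D', prepend. Next row=LF[10]=2
  step 8: row=2, L[2]='b', prepend. Next row=LF[2]=8
  step 9: row=8, L[8]='a', prepend. Next row=LF[8]=6
  step 10: row=6, L[6]='b', prepend. Next row=LF[6]=9
  step 11: row=9, L[9]='F', prepend. Next row=LF[9]=5
  step 12: row=5, L[5]='d', prepend. Next row=LF[5]=11
  step 13: row=11, L[11]='d', prepend. Next row=LF[11]=12
  step 14: row=12, L[12]='e', prepend. Next row=LF[12]=14
  step 15: row=14, L[14]='B', prepend. Next row=LF[14]=1
Reversed output: BeddFbabDcaeEF$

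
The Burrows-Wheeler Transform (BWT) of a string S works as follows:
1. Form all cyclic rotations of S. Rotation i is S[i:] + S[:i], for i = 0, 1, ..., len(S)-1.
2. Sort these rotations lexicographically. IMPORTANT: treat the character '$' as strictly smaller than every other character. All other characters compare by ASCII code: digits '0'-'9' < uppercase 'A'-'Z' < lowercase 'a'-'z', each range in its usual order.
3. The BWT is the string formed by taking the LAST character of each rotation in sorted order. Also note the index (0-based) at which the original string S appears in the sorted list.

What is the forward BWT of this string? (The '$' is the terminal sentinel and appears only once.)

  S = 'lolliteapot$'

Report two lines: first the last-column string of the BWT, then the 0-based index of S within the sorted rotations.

Answer: tetllo$lpaoi
6

Derivation:
All 12 rotations (rotation i = S[i:]+S[:i]):
  rot[0] = lolliteapot$
  rot[1] = olliteapot$l
  rot[2] = lliteapot$lo
  rot[3] = liteapot$lol
  rot[4] = iteapot$loll
  rot[5] = teapot$lolli
  rot[6] = eapot$lollit
  rot[7] = apot$lollite
  rot[8] = pot$lollitea
  rot[9] = ot$lolliteap
  rot[10] = t$lolliteapo
  rot[11] = $lolliteapot
Sorted (with $ < everything):
  sorted[0] = $lolliteapot  (last char: 't')
  sorted[1] = apot$lollite  (last char: 'e')
  sorted[2] = eapot$lollit  (last char: 't')
  sorted[3] = iteapot$loll  (last char: 'l')
  sorted[4] = liteapot$lol  (last char: 'l')
  sorted[5] = lliteapot$lo  (last char: 'o')
  sorted[6] = lolliteapot$  (last char: '$')
  sorted[7] = olliteapot$l  (last char: 'l')
  sorted[8] = ot$lolliteap  (last char: 'p')
  sorted[9] = pot$lollitea  (last char: 'a')
  sorted[10] = t$lolliteapo  (last char: 'o')
  sorted[11] = teapot$lolli  (last char: 'i')
Last column: tetllo$lpaoi
Original string S is at sorted index 6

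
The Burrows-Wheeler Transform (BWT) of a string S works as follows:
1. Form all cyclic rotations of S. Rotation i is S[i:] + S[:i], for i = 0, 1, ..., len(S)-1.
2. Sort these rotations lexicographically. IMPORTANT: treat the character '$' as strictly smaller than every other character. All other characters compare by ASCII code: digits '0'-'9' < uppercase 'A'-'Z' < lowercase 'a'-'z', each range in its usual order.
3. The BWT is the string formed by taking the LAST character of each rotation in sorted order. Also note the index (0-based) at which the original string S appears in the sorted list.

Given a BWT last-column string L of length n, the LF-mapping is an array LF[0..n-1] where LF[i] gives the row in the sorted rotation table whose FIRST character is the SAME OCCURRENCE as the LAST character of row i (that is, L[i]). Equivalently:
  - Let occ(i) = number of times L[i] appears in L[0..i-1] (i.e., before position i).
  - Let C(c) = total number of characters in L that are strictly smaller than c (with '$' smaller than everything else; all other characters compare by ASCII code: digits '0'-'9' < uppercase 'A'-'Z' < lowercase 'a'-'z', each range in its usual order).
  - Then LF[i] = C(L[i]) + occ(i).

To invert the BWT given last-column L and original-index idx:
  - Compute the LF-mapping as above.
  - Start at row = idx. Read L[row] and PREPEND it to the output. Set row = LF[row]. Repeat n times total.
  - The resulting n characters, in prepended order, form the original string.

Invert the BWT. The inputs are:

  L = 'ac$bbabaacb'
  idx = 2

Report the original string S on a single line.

Answer: ababbabcca$

Derivation:
LF mapping: 1 9 0 5 6 2 7 3 4 10 8
Walk LF starting at row 2, prepending L[row]:
  step 1: row=2, L[2]='$', prepend. Next row=LF[2]=0
  step 2: row=0, L[0]='a', prepend. Next row=LF[0]=1
  step 3: row=1, L[1]='c', prepend. Next row=LF[1]=9
  step 4: row=9, L[9]='c', prepend. Next row=LF[9]=10
  step 5: row=10, L[10]='b', prepend. Next row=LF[10]=8
  step 6: row=8, L[8]='a', prepend. Next row=LF[8]=4
  step 7: row=4, L[4]='b', prepend. Next row=LF[4]=6
  step 8: row=6, L[6]='b', prepend. Next row=LF[6]=7
  step 9: row=7, L[7]='a', prepend. Next row=LF[7]=3
  step 10: row=3, L[3]='b', prepend. Next row=LF[3]=5
  step 11: row=5, L[5]='a', prepend. Next row=LF[5]=2
Reversed output: ababbabcca$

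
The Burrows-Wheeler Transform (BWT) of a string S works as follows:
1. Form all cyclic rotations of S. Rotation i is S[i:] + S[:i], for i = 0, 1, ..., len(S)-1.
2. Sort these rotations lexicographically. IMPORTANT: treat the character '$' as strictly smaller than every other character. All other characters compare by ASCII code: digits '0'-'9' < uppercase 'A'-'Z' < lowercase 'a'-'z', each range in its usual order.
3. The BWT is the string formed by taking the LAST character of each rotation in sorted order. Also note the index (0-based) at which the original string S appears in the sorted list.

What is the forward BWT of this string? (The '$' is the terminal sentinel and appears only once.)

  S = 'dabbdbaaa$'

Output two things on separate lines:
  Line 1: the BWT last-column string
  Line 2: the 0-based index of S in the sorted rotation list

Answer: aaabddab$b
8

Derivation:
All 10 rotations (rotation i = S[i:]+S[:i]):
  rot[0] = dabbdbaaa$
  rot[1] = abbdbaaa$d
  rot[2] = bbdbaaa$da
  rot[3] = bdbaaa$dab
  rot[4] = dbaaa$dabb
  rot[5] = baaa$dabbd
  rot[6] = aaa$dabbdb
  rot[7] = aa$dabbdba
  rot[8] = a$dabbdbaa
  rot[9] = $dabbdbaaa
Sorted (with $ < everything):
  sorted[0] = $dabbdbaaa  (last char: 'a')
  sorted[1] = a$dabbdbaa  (last char: 'a')
  sorted[2] = aa$dabbdba  (last char: 'a')
  sorted[3] = aaa$dabbdb  (last char: 'b')
  sorted[4] = abbdbaaa$d  (last char: 'd')
  sorted[5] = baaa$dabbd  (last char: 'd')
  sorted[6] = bbdbaaa$da  (last char: 'a')
  sorted[7] = bdbaaa$dab  (last char: 'b')
  sorted[8] = dabbdbaaa$  (last char: '$')
  sorted[9] = dbaaa$dabb  (last char: 'b')
Last column: aaabddab$b
Original string S is at sorted index 8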